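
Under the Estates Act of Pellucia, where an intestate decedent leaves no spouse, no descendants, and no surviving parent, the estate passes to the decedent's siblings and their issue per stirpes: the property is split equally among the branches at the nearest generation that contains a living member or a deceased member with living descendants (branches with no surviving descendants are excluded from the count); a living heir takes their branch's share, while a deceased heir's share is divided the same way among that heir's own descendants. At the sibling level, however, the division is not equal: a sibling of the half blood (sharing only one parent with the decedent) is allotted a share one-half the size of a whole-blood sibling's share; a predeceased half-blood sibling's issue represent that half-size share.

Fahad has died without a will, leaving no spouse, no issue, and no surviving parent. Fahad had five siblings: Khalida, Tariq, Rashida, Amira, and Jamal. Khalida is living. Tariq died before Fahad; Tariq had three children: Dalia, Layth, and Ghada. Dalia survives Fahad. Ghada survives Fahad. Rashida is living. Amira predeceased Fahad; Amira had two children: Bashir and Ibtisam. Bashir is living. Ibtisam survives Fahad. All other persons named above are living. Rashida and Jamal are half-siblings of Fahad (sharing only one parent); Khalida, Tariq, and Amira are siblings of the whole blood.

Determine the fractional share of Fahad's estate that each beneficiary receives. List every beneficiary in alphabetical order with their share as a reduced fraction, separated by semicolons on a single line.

No spouse, descendants, or parent survives, so the estate passes to Fahad's siblings per stirpes.
Half-blood siblings count for one-half the weight of whole-blood siblings at the initial division.
Dividing 1 in proportion to weights (total weight 4): Khalida (weight 1) → 1/4; Tariq (weight 1) → 1/4; Rashida (weight 1/2) → 1/8; Amira (weight 1) → 1/4; Jamal (weight 1/2) → 1/8.
Khalida is living and takes 1/4.
Tariq predeceased; the 1/4 allotted to Tariq's branch passes to Tariq's issue by representation.
The 1/4 is divided into 3 equal shares of 1/12 among Dalia, Layth, Ghada.
Dalia is living and takes 1/12.
Layth is living and takes 1/12.
Ghada is living and takes 1/12.
Rashida is living and takes 1/8.
Amira predeceased; the 1/4 allotted to Amira's branch passes to Amira's issue by representation.
The 1/4 is divided into 2 equal shares of 1/8 among Bashir, Ibtisam.
Bashir is living and takes 1/8.
Ibtisam is living and takes 1/8.
Jamal is living and takes 1/8.

Bashir 1/8; Dalia 1/12; Ghada 1/12; Ibtisam 1/8; Jamal 1/8; Khalida 1/4; Layth 1/12; Rashida 1/8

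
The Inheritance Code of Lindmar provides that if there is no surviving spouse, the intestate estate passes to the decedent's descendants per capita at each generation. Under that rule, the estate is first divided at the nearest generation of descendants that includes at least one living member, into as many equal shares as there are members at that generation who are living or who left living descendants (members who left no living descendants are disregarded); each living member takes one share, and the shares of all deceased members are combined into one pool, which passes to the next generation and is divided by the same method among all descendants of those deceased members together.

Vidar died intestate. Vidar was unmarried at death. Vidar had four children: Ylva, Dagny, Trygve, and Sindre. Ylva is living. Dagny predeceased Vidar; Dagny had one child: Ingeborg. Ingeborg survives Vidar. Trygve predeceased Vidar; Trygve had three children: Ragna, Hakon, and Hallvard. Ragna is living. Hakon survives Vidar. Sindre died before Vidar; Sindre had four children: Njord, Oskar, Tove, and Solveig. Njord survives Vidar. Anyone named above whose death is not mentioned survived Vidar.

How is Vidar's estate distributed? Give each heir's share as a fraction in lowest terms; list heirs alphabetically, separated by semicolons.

There is no surviving spouse, so the entire estate passes to Vidar's descendants per capita at each generation.
At generation 1 (Ylva, Dagny, Trygve, Sindre) there are 4 shares of (1)/4 = 1/4 each.
Living: Ylva — each takes 1/4.
Deceased: Dagny, Trygve, and Sindre. Their combined 3/4 is pooled and carried to generation 2.
At generation 2 (Ingeborg, Ragna, Hakon, Hallvard, Njord, Oskar, Tove, Solveig) there are 8 shares of (3/4)/8 = 3/32 each.
Living: Ingeborg, Ragna, Hakon, Hallvard, Njord, Oskar, Tove, and Solveig — each takes 3/32.

Hakon 3/32; Hallvard 3/32; Ingeborg 3/32; Njord 3/32; Oskar 3/32; Ragna 3/32; Solveig 3/32; Tove 3/32; Ylva 1/4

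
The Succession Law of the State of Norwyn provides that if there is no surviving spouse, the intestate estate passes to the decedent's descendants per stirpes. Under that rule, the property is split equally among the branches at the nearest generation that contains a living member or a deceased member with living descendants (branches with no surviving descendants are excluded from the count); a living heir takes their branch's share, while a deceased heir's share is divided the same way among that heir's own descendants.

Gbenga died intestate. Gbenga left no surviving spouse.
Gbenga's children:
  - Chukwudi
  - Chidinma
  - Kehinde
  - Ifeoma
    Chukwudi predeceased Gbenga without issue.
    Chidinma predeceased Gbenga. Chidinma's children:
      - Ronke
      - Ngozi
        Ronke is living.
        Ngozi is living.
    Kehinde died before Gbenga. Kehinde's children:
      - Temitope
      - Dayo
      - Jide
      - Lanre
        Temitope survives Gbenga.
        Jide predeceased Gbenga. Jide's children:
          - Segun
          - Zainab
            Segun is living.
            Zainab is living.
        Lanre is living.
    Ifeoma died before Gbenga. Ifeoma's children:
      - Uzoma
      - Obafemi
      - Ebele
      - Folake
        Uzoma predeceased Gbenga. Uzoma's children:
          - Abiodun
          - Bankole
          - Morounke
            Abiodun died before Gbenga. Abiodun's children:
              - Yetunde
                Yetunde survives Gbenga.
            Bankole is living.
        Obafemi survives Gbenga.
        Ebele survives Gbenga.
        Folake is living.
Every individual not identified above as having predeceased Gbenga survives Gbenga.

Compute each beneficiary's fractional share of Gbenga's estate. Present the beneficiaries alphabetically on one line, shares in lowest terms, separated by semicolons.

Bankole 1/36; Dayo 1/12; Ebele 1/12; Folake 1/12; Lanre 1/12; Morounke 1/36; Ngozi 1/6; Obafemi 1/12; Ronke 1/6; Segun 1/24; Temitope 1/12; Yetunde 1/36; Zainab 1/24

There is no surviving spouse, so the entire estate passes to Gbenga's descendants per stirpes.
Chukwudi left no surviving issue, so that branch lapses and is disregarded.
The estate is divided into 3 equal shares of 1/3 among Chidinma, Kehinde, Ifeoma.
Chidinma predeceased; the 1/3 allotted to Chidinma's branch passes to Chidinma's issue by representation.
The 1/3 is divided into 2 equal shares of 1/6 among Ronke, Ngozi.
Ronke is living and takes 1/6.
Ngozi is living and takes 1/6.
Kehinde predeceased; the 1/3 allotted to Kehinde's branch passes to Kehinde's issue by representation.
The 1/3 is divided into 4 equal shares of 1/12 among Temitope, Dayo, Jide, Lanre.
Temitope is living and takes 1/12.
Dayo is living and takes 1/12.
Jide predeceased; the 1/12 allotted to Jide's branch passes to Jide's issue by representation.
The 1/12 is divided into 2 equal shares of 1/24 among Segun, Zainab.
Segun is living and takes 1/24.
Zainab is living and takes 1/24.
Lanre is living and takes 1/12.
Ifeoma predeceased; the 1/3 allotted to Ifeoma's branch passes to Ifeoma's issue by representation.
The 1/3 is divided into 4 equal shares of 1/12 among Uzoma, Obafemi, Ebele, Folake.
Uzoma predeceased; the 1/12 allotted to Uzoma's branch passes to Uzoma's issue by representation.
The 1/12 is divided into 3 equal shares of 1/36 among Abiodun, Bankole, Morounke.
Abiodun predeceased; the 1/36 allotted to Abiodun's branch passes to Abiodun's issue by representation.
Yetunde is the sole taker at this level and receives the full 1/36.
Bankole is living and takes 1/36.
Morounke is living and takes 1/36.
Obafemi is living and takes 1/12.
Ebele is living and takes 1/12.
Folake is living and takes 1/12.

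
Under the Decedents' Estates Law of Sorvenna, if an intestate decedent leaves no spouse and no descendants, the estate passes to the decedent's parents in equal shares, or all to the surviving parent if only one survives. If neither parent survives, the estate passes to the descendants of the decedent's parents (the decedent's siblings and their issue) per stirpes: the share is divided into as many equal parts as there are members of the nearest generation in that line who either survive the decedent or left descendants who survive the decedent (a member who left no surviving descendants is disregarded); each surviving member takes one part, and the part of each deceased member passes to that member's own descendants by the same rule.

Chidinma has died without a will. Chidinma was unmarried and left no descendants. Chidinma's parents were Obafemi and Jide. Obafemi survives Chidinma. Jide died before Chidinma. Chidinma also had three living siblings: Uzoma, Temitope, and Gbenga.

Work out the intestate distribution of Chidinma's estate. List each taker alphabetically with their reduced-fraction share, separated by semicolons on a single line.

Only one parent, Obafemi, survives, so Obafemi takes the entire estate. The siblings take nothing because a surviving parent has priority.

Obafemi 1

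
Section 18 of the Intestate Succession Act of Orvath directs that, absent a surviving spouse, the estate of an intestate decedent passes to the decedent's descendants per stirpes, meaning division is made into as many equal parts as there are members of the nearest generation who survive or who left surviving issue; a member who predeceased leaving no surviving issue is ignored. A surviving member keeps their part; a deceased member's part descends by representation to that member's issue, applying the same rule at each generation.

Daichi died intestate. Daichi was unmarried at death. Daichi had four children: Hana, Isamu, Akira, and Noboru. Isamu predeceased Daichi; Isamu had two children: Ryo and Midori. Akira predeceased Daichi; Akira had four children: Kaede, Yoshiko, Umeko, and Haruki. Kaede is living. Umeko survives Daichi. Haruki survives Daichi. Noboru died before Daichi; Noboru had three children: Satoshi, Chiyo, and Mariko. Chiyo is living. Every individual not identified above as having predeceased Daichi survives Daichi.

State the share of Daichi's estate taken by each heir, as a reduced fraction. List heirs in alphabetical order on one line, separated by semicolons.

There is no surviving spouse, so the entire estate passes to Daichi's descendants per stirpes.
The estate is divided into 4 equal shares of 1/4 among Hana, Isamu, Akira, Noboru.
Hana is living and takes 1/4.
Isamu predeceased; the 1/4 allotted to Isamu's branch passes to Isamu's issue by representation.
The 1/4 is divided into 2 equal shares of 1/8 among Ryo, Midori.
Ryo is living and takes 1/8.
Midori is living and takes 1/8.
Akira predeceased; the 1/4 allotted to Akira's branch passes to Akira's issue by representation.
The 1/4 is divided into 4 equal shares of 1/16 among Kaede, Yoshiko, Umeko, Haruki.
Kaede is living and takes 1/16.
Yoshiko is living and takes 1/16.
Umeko is living and takes 1/16.
Haruki is living and takes 1/16.
Noboru predeceased; the 1/4 allotted to Noboru's branch passes to Noboru's issue by representation.
The 1/4 is divided into 3 equal shares of 1/12 among Satoshi, Chiyo, Mariko.
Satoshi is living and takes 1/12.
Chiyo is living and takes 1/12.
Mariko is living and takes 1/12.

Chiyo 1/12; Hana 1/4; Haruki 1/16; Kaede 1/16; Mariko 1/12; Midori 1/8; Ryo 1/8; Satoshi 1/12; Umeko 1/16; Yoshiko 1/16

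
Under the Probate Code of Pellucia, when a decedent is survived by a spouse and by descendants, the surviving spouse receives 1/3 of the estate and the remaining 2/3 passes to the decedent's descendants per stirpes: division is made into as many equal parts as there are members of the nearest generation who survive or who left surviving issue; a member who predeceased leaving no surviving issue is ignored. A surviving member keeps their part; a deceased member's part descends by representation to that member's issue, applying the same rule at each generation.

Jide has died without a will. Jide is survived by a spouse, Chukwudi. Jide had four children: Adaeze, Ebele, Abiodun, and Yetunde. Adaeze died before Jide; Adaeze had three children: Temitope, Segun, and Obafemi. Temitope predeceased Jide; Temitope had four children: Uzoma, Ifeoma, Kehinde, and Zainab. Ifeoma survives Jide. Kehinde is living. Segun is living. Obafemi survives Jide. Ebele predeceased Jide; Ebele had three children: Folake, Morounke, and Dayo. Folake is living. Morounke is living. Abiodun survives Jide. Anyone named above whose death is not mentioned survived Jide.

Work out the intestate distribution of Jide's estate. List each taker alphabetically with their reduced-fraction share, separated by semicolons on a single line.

Chukwudi, as surviving spouse, takes 1/3.
The remaining 2/3 passes to Jide's descendants per stirpes.
The 2/3 is divided into 4 equal shares of 1/6 among Adaeze, Ebele, Abiodun, Yetunde.
Adaeze predeceased; the 1/6 allotted to Adaeze's branch passes to Adaeze's issue by representation.
The 1/6 is divided into 3 equal shares of 1/18 among Temitope, Segun, Obafemi.
Temitope predeceased; the 1/18 allotted to Temitope's branch passes to Temitope's issue by representation.
The 1/18 is divided into 4 equal shares of 1/72 among Uzoma, Ifeoma, Kehinde, Zainab.
Uzoma is living and takes 1/72.
Ifeoma is living and takes 1/72.
Kehinde is living and takes 1/72.
Zainab is living and takes 1/72.
Segun is living and takes 1/18.
Obafemi is living and takes 1/18.
Ebele predeceased; the 1/6 allotted to Ebele's branch passes to Ebele's issue by representation.
The 1/6 is divided into 3 equal shares of 1/18 among Folake, Morounke, Dayo.
Folake is living and takes 1/18.
Morounke is living and takes 1/18.
Dayo is living and takes 1/18.
Abiodun is living and takes 1/6.
Yetunde is living and takes 1/6.

Abiodun 1/6; Chukwudi 1/3; Dayo 1/18; Folake 1/18; Ifeoma 1/72; Kehinde 1/72; Morounke 1/18; Obafemi 1/18; Segun 1/18; Uzoma 1/72; Yetunde 1/6; Zainab 1/72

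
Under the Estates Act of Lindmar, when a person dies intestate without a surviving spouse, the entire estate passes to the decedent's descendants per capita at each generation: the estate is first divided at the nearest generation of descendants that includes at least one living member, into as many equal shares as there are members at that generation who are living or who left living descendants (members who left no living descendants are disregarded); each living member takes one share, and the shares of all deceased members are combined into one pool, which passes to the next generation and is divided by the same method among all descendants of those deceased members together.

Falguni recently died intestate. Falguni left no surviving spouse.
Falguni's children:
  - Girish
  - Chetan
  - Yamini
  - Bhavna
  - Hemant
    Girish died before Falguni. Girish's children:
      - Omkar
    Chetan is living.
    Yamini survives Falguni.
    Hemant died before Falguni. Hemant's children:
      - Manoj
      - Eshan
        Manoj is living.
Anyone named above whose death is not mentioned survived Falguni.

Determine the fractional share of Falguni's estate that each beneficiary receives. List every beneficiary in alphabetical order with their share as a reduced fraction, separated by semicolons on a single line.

There is no surviving spouse, so the entire estate passes to Falguni's descendants per capita at each generation.
At generation 1 (Girish, Chetan, Yamini, Bhavna, Hemant) there are 5 shares of (1)/5 = 1/5 each.
Living: Chetan, Yamini, and Bhavna — each takes 1/5.
Deceased: Girish and Hemant. Their combined 2/5 is pooled and carried to generation 2.
At generation 2 (Omkar, Manoj, Eshan) there are 3 shares of (2/5)/3 = 2/15 each.
Living: Omkar, Manoj, and Eshan — each takes 2/15.

Bhavna 1/5; Chetan 1/5; Eshan 2/15; Manoj 2/15; Omkar 2/15; Yamini 1/5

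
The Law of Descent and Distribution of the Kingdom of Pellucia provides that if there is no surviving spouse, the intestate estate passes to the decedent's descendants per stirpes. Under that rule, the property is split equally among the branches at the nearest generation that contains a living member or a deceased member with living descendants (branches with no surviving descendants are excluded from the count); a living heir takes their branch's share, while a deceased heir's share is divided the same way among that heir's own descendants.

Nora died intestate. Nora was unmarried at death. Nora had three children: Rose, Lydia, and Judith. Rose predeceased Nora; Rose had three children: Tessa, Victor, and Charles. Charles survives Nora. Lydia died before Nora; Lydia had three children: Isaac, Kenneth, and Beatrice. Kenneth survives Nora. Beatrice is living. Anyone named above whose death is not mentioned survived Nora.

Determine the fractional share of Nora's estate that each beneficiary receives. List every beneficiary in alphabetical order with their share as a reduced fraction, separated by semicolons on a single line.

Beatrice 1/9; Charles 1/9; Isaac 1/9; Judith 1/3; Kenneth 1/9; Tessa 1/9; Victor 1/9

There is no surviving spouse, so the entire estate passes to Nora's descendants per stirpes.
The estate is divided into 3 equal shares of 1/3 among Rose, Lydia, Judith.
Rose predeceased; the 1/3 allotted to Rose's branch passes to Rose's issue by representation.
The 1/3 is divided into 3 equal shares of 1/9 among Tessa, Victor, Charles.
Tessa is living and takes 1/9.
Victor is living and takes 1/9.
Charles is living and takes 1/9.
Lydia predeceased; the 1/3 allotted to Lydia's branch passes to Lydia's issue by representation.
The 1/3 is divided into 3 equal shares of 1/9 among Isaac, Kenneth, Beatrice.
Isaac is living and takes 1/9.
Kenneth is living and takes 1/9.
Beatrice is living and takes 1/9.
Judith is living and takes 1/3.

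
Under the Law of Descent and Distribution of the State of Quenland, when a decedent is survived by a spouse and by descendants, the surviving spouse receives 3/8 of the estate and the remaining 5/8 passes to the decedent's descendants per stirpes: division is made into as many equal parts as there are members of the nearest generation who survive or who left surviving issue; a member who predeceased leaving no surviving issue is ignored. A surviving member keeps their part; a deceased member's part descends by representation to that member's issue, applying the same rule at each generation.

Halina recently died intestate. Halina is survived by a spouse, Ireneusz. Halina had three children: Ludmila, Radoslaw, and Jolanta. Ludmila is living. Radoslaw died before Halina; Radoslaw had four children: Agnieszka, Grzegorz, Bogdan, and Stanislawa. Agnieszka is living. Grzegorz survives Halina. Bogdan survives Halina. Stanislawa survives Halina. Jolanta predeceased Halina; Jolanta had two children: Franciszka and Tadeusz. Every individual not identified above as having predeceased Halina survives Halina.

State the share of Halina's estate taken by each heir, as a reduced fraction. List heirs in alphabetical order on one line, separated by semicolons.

Agnieszka 5/96; Bogdan 5/96; Franciszka 5/48; Grzegorz 5/96; Ireneusz 3/8; Ludmila 5/24; Stanislawa 5/96; Tadeusz 5/48

Ireneusz, as surviving spouse, takes 3/8.
The remaining 5/8 passes to Halina's descendants per stirpes.
The 5/8 is divided into 3 equal shares of 5/24 among Ludmila, Radoslaw, Jolanta.
Ludmila is living and takes 5/24.
Radoslaw predeceased; the 5/24 allotted to Radoslaw's branch passes to Radoslaw's issue by representation.
The 5/24 is divided into 4 equal shares of 5/96 among Agnieszka, Grzegorz, Bogdan, Stanislawa.
Agnieszka is living and takes 5/96.
Grzegorz is living and takes 5/96.
Bogdan is living and takes 5/96.
Stanislawa is living and takes 5/96.
Jolanta predeceased; the 5/24 allotted to Jolanta's branch passes to Jolanta's issue by representation.
The 5/24 is divided into 2 equal shares of 5/48 among Franciszka, Tadeusz.
Franciszka is living and takes 5/48.
Tadeusz is living and takes 5/48.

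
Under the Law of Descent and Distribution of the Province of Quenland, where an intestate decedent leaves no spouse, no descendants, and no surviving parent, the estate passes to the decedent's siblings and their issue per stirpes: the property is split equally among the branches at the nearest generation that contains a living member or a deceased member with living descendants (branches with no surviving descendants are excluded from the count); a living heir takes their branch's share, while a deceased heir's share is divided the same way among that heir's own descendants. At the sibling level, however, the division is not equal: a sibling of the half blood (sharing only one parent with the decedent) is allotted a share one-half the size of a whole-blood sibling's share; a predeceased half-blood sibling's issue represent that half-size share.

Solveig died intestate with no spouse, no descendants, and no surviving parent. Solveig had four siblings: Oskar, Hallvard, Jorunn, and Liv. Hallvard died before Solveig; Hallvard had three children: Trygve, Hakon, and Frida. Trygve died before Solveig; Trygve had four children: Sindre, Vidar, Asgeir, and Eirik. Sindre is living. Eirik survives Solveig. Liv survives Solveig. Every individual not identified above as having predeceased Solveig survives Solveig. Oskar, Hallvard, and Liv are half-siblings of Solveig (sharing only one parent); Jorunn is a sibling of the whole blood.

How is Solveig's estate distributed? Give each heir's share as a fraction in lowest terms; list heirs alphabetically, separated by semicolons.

Asgeir 1/60; Eirik 1/60; Frida 1/15; Hakon 1/15; Jorunn 2/5; Liv 1/5; Oskar 1/5; Sindre 1/60; Vidar 1/60

No spouse, descendants, or parent survives, so the estate passes to Solveig's siblings per stirpes.
Half-blood siblings count for one-half the weight of whole-blood siblings at the initial division.
Dividing 1 in proportion to weights (total weight 5/2): Oskar (weight 1/2) → 1/5; Hallvard (weight 1/2) → 1/5; Jorunn (weight 1) → 2/5; Liv (weight 1/2) → 1/5.
Oskar is living and takes 1/5.
Hallvard predeceased; the 1/5 allotted to Hallvard's branch passes to Hallvard's issue by representation.
The 1/5 is divided into 3 equal shares of 1/15 among Trygve, Hakon, Frida.
Trygve predeceased; the 1/15 allotted to Trygve's branch passes to Trygve's issue by representation.
The 1/15 is divided into 4 equal shares of 1/60 among Sindre, Vidar, Asgeir, Eirik.
Sindre is living and takes 1/60.
Vidar is living and takes 1/60.
Asgeir is living and takes 1/60.
Eirik is living and takes 1/60.
Hakon is living and takes 1/15.
Frida is living and takes 1/15.
Jorunn is living and takes 2/5.
Liv is living and takes 1/5.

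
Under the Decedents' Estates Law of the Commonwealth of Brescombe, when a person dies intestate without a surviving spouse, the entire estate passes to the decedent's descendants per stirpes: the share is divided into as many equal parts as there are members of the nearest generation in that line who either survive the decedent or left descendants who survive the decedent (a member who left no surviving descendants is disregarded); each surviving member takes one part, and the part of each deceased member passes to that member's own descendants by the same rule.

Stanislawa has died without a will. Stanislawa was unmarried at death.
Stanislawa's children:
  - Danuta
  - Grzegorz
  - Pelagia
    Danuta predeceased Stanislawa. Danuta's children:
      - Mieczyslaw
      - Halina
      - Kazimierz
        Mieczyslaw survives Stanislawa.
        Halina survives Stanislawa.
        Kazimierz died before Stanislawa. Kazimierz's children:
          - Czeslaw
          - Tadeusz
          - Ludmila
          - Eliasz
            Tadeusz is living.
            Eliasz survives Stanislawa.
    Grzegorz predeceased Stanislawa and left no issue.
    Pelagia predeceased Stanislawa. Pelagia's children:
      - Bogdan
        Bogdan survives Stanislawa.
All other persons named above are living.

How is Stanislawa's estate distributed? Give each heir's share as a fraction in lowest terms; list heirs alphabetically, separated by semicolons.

There is no surviving spouse, so the entire estate passes to Stanislawa's descendants per stirpes.
Grzegorz left no surviving issue, so that branch lapses and is disregarded.
The estate is divided into 2 equal shares of 1/2 among Danuta, Pelagia.
Danuta predeceased; the 1/2 allotted to Danuta's branch passes to Danuta's issue by representation.
The 1/2 is divided into 3 equal shares of 1/6 among Mieczyslaw, Halina, Kazimierz.
Mieczyslaw is living and takes 1/6.
Halina is living and takes 1/6.
Kazimierz predeceased; the 1/6 allotted to Kazimierz's branch passes to Kazimierz's issue by representation.
The 1/6 is divided into 4 equal shares of 1/24 among Czeslaw, Tadeusz, Ludmila, Eliasz.
Czeslaw is living and takes 1/24.
Tadeusz is living and takes 1/24.
Ludmila is living and takes 1/24.
Eliasz is living and takes 1/24.
Pelagia predeceased; the 1/2 allotted to Pelagia's branch passes to Pelagia's issue by representation.
Bogdan is the sole taker at this level and receives the full 1/2.

Bogdan 1/2; Czeslaw 1/24; Eliasz 1/24; Halina 1/6; Ludmila 1/24; Mieczyslaw 1/6; Tadeusz 1/24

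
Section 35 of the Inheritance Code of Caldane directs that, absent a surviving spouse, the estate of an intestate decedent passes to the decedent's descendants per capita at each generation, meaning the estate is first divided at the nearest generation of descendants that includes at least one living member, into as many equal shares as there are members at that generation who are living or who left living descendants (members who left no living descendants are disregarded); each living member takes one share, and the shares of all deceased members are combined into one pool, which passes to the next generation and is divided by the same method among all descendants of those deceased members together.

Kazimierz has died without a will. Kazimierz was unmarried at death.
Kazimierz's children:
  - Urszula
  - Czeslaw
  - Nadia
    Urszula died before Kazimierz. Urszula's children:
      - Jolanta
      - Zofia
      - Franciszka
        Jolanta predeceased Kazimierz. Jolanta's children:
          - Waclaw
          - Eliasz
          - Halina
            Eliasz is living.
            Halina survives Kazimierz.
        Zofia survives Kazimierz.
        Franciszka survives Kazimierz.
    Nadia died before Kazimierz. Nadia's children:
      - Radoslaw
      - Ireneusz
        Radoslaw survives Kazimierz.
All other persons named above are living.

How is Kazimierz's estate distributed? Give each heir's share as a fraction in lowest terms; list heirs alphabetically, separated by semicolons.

Czeslaw 1/3; Eliasz 2/45; Franciszka 2/15; Halina 2/45; Ireneusz 2/15; Radoslaw 2/15; Waclaw 2/45; Zofia 2/15

There is no surviving spouse, so the entire estate passes to Kazimierz's descendants per capita at each generation.
At generation 1 (Urszula, Czeslaw, Nadia) there are 3 shares of (1)/3 = 1/3 each.
Living: Czeslaw — each takes 1/3.
Deceased: Urszula and Nadia. Their combined 2/3 is pooled and carried to generation 2.
At generation 2 (Jolanta, Zofia, Franciszka, Radoslaw, Ireneusz) there are 5 shares of (2/3)/5 = 2/15 each.
Living: Zofia, Franciszka, Radoslaw, and Ireneusz — each takes 2/15.
Deceased: Jolanta. That 2/15 share is carried to generation 3.
At generation 3 (Waclaw, Eliasz, Halina) there are 3 shares of (2/15)/3 = 2/45 each.
Living: Waclaw, Eliasz, and Halina — each takes 2/45.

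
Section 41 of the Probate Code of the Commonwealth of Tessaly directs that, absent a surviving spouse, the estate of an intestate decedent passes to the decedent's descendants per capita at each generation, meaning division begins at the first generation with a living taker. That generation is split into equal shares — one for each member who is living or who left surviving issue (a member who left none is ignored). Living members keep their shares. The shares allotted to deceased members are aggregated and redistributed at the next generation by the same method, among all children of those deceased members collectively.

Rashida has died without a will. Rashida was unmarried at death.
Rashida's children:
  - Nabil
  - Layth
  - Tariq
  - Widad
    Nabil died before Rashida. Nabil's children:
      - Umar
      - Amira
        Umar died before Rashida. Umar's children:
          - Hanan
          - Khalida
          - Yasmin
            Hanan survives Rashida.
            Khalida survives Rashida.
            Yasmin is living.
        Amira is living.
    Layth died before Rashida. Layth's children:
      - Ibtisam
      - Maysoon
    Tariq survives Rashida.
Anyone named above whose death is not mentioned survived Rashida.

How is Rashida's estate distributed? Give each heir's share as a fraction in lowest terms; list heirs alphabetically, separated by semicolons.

There is no surviving spouse, so the entire estate passes to Rashida's descendants per capita at each generation.
At generation 1 (Nabil, Layth, Tariq, Widad) there are 4 shares of (1)/4 = 1/4 each.
Living: Tariq and Widad — each takes 1/4.
Deceased: Nabil and Layth. Their combined 1/2 is pooled and carried to generation 2.
At generation 2 (Umar, Amira, Ibtisam, Maysoon) there are 4 shares of (1/2)/4 = 1/8 each.
Living: Amira, Ibtisam, and Maysoon — each takes 1/8.
Deceased: Umar. That 1/8 share is carried to generation 3.
At generation 3 (Hanan, Khalida, Yasmin) there are 3 shares of (1/8)/3 = 1/24 each.
Living: Hanan, Khalida, and Yasmin — each takes 1/24.

Amira 1/8; Hanan 1/24; Ibtisam 1/8; Khalida 1/24; Maysoon 1/8; Tariq 1/4; Widad 1/4; Yasmin 1/24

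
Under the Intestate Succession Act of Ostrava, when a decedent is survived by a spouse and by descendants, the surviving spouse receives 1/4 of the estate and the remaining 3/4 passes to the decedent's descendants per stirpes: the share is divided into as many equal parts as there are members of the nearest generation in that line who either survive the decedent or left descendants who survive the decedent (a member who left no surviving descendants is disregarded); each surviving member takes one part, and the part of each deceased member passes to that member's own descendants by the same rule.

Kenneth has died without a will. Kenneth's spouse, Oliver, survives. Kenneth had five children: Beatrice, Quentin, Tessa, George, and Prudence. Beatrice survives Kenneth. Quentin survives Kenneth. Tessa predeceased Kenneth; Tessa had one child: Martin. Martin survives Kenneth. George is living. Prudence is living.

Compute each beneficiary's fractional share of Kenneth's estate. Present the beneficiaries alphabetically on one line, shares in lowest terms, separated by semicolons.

Beatrice 3/20; George 3/20; Martin 3/20; Oliver 1/4; Prudence 3/20; Quentin 3/20

Oliver, as surviving spouse, takes 1/4.
The remaining 3/4 passes to Kenneth's descendants per stirpes.
The 3/4 is divided into 5 equal shares of 3/20 among Beatrice, Quentin, Tessa, George, Prudence.
Beatrice is living and takes 3/20.
Quentin is living and takes 3/20.
Tessa predeceased; the 3/20 allotted to Tessa's branch passes to Tessa's issue by representation.
Martin is the sole taker at this level and receives the full 3/20.
George is living and takes 3/20.
Prudence is living and takes 3/20.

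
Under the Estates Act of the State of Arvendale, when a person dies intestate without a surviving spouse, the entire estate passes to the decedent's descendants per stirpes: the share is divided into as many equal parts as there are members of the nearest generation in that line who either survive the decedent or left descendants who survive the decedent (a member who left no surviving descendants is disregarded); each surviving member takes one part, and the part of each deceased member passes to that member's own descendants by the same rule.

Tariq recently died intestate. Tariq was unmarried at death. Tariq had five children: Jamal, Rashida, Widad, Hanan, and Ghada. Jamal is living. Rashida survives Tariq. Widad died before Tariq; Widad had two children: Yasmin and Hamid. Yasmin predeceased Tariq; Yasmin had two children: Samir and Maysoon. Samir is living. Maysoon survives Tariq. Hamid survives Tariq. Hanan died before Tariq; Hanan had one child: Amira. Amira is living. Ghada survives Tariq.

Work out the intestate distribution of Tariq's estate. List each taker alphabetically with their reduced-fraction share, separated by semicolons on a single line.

Amira 1/5; Ghada 1/5; Hamid 1/10; Jamal 1/5; Maysoon 1/20; Rashida 1/5; Samir 1/20

There is no surviving spouse, so the entire estate passes to Tariq's descendants per stirpes.
The estate is divided into 5 equal shares of 1/5 among Jamal, Rashida, Widad, Hanan, Ghada.
Jamal is living and takes 1/5.
Rashida is living and takes 1/5.
Widad predeceased; the 1/5 allotted to Widad's branch passes to Widad's issue by representation.
The 1/5 is divided into 2 equal shares of 1/10 among Yasmin, Hamid.
Yasmin predeceased; the 1/10 allotted to Yasmin's branch passes to Yasmin's issue by representation.
The 1/10 is divided into 2 equal shares of 1/20 among Samir, Maysoon.
Samir is living and takes 1/20.
Maysoon is living and takes 1/20.
Hamid is living and takes 1/10.
Hanan predeceased; the 1/5 allotted to Hanan's branch passes to Hanan's issue by representation.
Amira is the sole taker at this level and receives the full 1/5.
Ghada is living and takes 1/5.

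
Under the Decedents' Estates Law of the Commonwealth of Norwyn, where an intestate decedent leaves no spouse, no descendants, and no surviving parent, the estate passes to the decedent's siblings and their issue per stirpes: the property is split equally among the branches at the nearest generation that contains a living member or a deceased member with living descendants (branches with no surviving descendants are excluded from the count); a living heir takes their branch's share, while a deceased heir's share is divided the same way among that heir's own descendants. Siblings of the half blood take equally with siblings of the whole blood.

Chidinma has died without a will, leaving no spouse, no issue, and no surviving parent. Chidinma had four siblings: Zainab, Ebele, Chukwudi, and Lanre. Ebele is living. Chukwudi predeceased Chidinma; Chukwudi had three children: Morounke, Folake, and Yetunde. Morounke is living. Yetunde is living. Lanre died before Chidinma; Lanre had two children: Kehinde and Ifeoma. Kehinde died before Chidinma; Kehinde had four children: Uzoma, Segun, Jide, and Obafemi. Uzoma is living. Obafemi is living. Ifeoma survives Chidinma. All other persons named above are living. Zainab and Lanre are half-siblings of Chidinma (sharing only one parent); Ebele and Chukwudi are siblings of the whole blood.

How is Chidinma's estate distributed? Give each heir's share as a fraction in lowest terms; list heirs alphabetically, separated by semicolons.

Ebele 1/4; Folake 1/12; Ifeoma 1/8; Jide 1/32; Morounke 1/12; Obafemi 1/32; Segun 1/32; Uzoma 1/32; Yetunde 1/12; Zainab 1/4

No spouse, descendants, or parent survives, so the estate passes to Chidinma's siblings per stirpes.
Half-blood and whole-blood siblings take equally under the stated rule.
The estate is divided into 4 equal shares of 1/4 among Zainab, Ebele, Chukwudi, Lanre.
Zainab is living and takes 1/4.
Ebele is living and takes 1/4.
Chukwudi predeceased; the 1/4 allotted to Chukwudi's branch passes to Chukwudi's issue by representation.
The 1/4 is divided into 3 equal shares of 1/12 among Morounke, Folake, Yetunde.
Morounke is living and takes 1/12.
Folake is living and takes 1/12.
Yetunde is living and takes 1/12.
Lanre predeceased; the 1/4 allotted to Lanre's branch passes to Lanre's issue by representation.
The 1/4 is divided into 2 equal shares of 1/8 among Kehinde, Ifeoma.
Kehinde predeceased; the 1/8 allotted to Kehinde's branch passes to Kehinde's issue by representation.
The 1/8 is divided into 4 equal shares of 1/32 among Uzoma, Segun, Jide, Obafemi.
Uzoma is living and takes 1/32.
Segun is living and takes 1/32.
Jide is living and takes 1/32.
Obafemi is living and takes 1/32.
Ifeoma is living and takes 1/8.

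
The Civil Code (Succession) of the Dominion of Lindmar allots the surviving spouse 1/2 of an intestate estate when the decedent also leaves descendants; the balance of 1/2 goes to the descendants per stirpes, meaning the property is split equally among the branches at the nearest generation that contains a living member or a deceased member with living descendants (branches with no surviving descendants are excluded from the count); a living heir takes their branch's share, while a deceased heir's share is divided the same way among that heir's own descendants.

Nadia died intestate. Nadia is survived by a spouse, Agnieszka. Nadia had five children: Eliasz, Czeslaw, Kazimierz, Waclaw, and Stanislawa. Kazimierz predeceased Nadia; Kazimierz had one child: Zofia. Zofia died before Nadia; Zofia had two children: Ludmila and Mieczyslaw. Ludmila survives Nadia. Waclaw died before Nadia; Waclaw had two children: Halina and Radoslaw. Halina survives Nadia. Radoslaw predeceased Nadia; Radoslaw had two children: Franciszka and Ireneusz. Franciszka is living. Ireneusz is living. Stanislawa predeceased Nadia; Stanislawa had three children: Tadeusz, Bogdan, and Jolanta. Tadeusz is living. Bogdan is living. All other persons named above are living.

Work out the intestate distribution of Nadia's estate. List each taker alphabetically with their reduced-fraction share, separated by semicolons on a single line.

Agnieszka 1/2; Bogdan 1/30; Czeslaw 1/10; Eliasz 1/10; Franciszka 1/40; Halina 1/20; Ireneusz 1/40; Jolanta 1/30; Ludmila 1/20; Mieczyslaw 1/20; Tadeusz 1/30

Agnieszka, as surviving spouse, takes 1/2.
The remaining 1/2 passes to Nadia's descendants per stirpes.
The 1/2 is divided into 5 equal shares of 1/10 among Eliasz, Czeslaw, Kazimierz, Waclaw, Stanislawa.
Eliasz is living and takes 1/10.
Czeslaw is living and takes 1/10.
Kazimierz predeceased; the 1/10 allotted to Kazimierz's branch passes to Kazimierz's issue by representation.
Zofia's line is the sole branch at this level, so the full 1/10 passes to Zofia's issue by representation.
The 1/10 is divided into 2 equal shares of 1/20 among Ludmila, Mieczyslaw.
Ludmila is living and takes 1/20.
Mieczyslaw is living and takes 1/20.
Waclaw predeceased; the 1/10 allotted to Waclaw's branch passes to Waclaw's issue by representation.
The 1/10 is divided into 2 equal shares of 1/20 among Halina, Radoslaw.
Halina is living and takes 1/20.
Radoslaw predeceased; the 1/20 allotted to Radoslaw's branch passes to Radoslaw's issue by representation.
The 1/20 is divided into 2 equal shares of 1/40 among Franciszka, Ireneusz.
Franciszka is living and takes 1/40.
Ireneusz is living and takes 1/40.
Stanislawa predeceased; the 1/10 allotted to Stanislawa's branch passes to Stanislawa's issue by representation.
The 1/10 is divided into 3 equal shares of 1/30 among Tadeusz, Bogdan, Jolanta.
Tadeusz is living and takes 1/30.
Bogdan is living and takes 1/30.
Jolanta is living and takes 1/30.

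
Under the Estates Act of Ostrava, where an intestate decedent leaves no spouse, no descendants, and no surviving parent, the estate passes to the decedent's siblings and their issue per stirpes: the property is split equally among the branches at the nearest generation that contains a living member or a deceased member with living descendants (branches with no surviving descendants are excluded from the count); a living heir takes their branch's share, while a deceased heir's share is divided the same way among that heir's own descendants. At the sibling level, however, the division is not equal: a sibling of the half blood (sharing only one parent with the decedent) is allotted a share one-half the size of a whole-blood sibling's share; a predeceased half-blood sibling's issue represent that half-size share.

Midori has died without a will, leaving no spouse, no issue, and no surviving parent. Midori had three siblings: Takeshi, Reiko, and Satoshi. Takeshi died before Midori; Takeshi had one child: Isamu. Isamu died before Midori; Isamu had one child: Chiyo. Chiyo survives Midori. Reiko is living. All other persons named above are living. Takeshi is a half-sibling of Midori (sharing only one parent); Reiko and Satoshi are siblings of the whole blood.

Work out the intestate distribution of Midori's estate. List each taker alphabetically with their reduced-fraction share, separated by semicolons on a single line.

No spouse, descendants, or parent survives, so the estate passes to Midori's siblings per stirpes.
Half-blood siblings count for one-half the weight of whole-blood siblings at the initial division.
Dividing 1 in proportion to weights (total weight 5/2): Takeshi (weight 1/2) → 1/5; Reiko (weight 1) → 2/5; Satoshi (weight 1) → 2/5.
Takeshi predeceased; the 1/5 allotted to Takeshi's branch passes to Takeshi's issue by representation.
Isamu's line is the sole branch at this level, so the full 1/5 passes to Isamu's issue by representation.
Chiyo is the sole taker at this level and receives the full 1/5.
Reiko is living and takes 2/5.
Satoshi is living and takes 2/5.

Chiyo 1/5; Reiko 2/5; Satoshi 2/5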